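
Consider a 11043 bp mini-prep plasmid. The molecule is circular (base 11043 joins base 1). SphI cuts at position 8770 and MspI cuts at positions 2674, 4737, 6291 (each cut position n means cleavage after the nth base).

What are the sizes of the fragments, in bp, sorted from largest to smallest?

4947, 2479, 2063, 1554 bp

Combined cut positions (sorted): 2674, 4737, 6291, 8770.
Circular molecule, 4 cuts → 4 fragments:
  4737 − 2674 = 2063 bp
  6291 − 4737 = 1554 bp
  8770 − 6291 = 2479 bp
  wrap: 11043 − 8770 + 2674 = 4947 bp
Sorted largest to smallest: 4947, 2479, 2063, 1554 bp.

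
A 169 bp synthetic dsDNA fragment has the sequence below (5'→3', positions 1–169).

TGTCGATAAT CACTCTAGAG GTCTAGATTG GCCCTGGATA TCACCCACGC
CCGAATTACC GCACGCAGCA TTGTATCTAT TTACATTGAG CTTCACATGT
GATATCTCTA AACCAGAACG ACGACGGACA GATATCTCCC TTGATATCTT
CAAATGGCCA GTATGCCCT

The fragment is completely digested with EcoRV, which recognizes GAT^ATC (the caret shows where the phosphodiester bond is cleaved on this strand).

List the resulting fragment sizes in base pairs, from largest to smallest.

EcoRV sites (GATATC) start at positions 37, 101, 131, 143.
EcoRV cuts after base 3 of each site, so after positions 39, 103, 133, 145.
Linear molecule, 4 cuts → 5 fragments:
  1–39 → 39 bp
  40–103 → 64 bp
  104–133 → 30 bp
  134–145 → 12 bp
  146–169 → 24 bp
Sorted largest to smallest: 64, 39, 30, 24, 12 bp.

64, 39, 30, 24, 12 bp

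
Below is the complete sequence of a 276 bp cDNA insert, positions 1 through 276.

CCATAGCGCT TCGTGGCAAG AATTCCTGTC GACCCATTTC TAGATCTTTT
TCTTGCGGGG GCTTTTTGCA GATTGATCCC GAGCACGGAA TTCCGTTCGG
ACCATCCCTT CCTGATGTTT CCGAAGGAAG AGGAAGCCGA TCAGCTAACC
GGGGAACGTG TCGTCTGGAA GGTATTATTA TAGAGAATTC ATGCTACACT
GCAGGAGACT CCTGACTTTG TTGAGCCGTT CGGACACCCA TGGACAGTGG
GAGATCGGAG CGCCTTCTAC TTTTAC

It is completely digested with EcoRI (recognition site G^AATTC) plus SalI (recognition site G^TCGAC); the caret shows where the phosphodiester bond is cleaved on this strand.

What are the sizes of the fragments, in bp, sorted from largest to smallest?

EcoRI sites (GAATTC) start at positions 20, 88, 185.
EcoRI cuts after the first base of each site, so after positions 20, 88, 185.
The SalI site (GTCGAC) starts at position 28.
SalI cuts after the first base of each site, so after position 28.
Combined cut positions: 20, 28, 88, 185.
Linear molecule, 4 cuts → 5 fragments:
  1–20 → 20 bp
  21–28 → 8 bp
  29–88 → 60 bp
  89–185 → 97 bp
  186–276 → 91 bp
Sorted largest to smallest: 97, 91, 60, 20, 8 bp.

97, 91, 60, 20, 8 bp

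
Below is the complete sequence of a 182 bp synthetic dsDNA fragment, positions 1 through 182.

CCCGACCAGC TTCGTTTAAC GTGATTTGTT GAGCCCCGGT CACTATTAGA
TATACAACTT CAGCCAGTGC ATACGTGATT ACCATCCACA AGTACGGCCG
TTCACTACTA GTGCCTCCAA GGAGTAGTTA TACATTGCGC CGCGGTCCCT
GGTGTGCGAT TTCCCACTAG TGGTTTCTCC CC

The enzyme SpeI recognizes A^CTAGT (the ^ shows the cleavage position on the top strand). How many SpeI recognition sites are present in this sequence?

ACTAGT occurs starting at positions 107, 166.
SpeI cuts at 2 sites.

2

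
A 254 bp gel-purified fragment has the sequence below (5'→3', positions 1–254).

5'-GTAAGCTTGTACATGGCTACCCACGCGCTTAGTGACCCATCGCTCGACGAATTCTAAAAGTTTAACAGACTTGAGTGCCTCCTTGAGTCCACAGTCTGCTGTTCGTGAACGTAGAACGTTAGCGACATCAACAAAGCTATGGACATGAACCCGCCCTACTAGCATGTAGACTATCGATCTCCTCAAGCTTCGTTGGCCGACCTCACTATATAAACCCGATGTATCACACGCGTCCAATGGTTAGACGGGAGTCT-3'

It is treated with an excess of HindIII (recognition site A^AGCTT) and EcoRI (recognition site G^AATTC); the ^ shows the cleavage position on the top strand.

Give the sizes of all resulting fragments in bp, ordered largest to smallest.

HindIII sites (AAGCTT) start at positions 3, 185.
HindIII cuts after the first base of each site, so after positions 3, 185.
The EcoRI site (GAATTC) starts at position 49.
EcoRI cuts after the first base of each site, so after position 49.
Combined cut positions: 3, 49, 185.
Linear molecule, 3 cuts → 4 fragments:
  1–3 → 3 bp
  4–49 → 46 bp
  50–185 → 136 bp
  186–254 → 69 bp
Sorted largest to smallest: 136, 69, 46, 3 bp.

136, 69, 46, 3 bp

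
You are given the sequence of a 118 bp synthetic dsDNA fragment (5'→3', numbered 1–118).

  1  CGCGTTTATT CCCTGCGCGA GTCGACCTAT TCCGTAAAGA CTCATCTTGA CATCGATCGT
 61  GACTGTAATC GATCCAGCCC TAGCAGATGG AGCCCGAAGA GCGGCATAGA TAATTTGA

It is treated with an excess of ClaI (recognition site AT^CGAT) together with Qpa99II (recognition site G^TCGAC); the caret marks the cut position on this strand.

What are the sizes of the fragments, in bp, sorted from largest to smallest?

ClaI sites (ATCGAT) start at positions 52, 68.
ClaI cuts after base 2 of each site, so after positions 53, 69.
The Qpa99II site (GTCGAC) starts at position 21.
Qpa99II cuts after the first base of each site, so after position 21.
Combined cut positions: 21, 53, 69.
Linear molecule, 3 cuts → 4 fragments:
  1–21 → 21 bp
  22–53 → 32 bp
  54–69 → 16 bp
  70–118 → 49 bp
Sorted largest to smallest: 49, 32, 21, 16 bp.

49, 32, 21, 16 bp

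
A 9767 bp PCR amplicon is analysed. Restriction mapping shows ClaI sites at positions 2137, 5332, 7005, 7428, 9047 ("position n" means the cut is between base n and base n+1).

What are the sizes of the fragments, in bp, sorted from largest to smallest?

3195, 2137, 1673, 1619, 720, 423 bp

Linear molecule, 5 cuts → 6 fragments:
  2137 − 0 = 2137 bp
  5332 − 2137 = 3195 bp
  7005 − 5332 = 1673 bp
  7428 − 7005 = 423 bp
  9047 − 7428 = 1619 bp
  9767 − 9047 = 720 bp
Sorted largest to smallest: 3195, 2137, 1673, 1619, 720, 423 bp.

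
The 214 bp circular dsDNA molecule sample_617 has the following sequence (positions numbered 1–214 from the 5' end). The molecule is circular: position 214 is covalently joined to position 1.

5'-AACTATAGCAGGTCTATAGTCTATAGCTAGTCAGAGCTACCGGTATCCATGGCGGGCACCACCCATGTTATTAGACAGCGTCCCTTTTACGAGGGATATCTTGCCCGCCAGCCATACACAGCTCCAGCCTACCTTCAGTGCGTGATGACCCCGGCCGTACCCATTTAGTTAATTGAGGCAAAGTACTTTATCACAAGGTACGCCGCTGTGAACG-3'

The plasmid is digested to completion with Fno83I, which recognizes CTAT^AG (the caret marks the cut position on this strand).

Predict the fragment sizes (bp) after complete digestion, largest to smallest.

196, 11, 7 bp

Fno83I sites (CTATAG) start at positions 3, 14, 21.
Fno83I cuts after base 4 of each site, so after positions 6, 17, 24.
Circular molecule, 3 cuts → 3 fragments:
  7–17 → 11 bp
  18–24 → 7 bp
  25–214 then 1–6 → 190 + 6 = 196 bp
Sorted largest to smallest: 196, 11, 7 bp.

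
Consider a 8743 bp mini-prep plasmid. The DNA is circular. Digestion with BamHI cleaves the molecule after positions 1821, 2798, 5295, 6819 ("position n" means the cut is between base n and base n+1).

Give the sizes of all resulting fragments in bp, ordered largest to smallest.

Circular molecule, 4 cuts → 4 fragments:
  2798 − 1821 = 977 bp
  5295 − 2798 = 2497 bp
  6819 − 5295 = 1524 bp
  wrap: 8743 − 6819 + 1821 = 3745 bp
Sorted largest to smallest: 3745, 2497, 1524, 977 bp.

3745, 2497, 1524, 977 bp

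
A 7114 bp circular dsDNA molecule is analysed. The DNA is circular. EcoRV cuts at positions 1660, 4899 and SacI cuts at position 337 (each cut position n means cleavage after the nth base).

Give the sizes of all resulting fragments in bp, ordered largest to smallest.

Combined cut positions (sorted): 337, 1660, 4899.
Circular molecule, 3 cuts → 3 fragments:
  1660 − 337 = 1323 bp
  4899 − 1660 = 3239 bp
  wrap: 7114 − 4899 + 337 = 2552 bp
Sorted largest to smallest: 3239, 2552, 1323 bp.

3239, 2552, 1323 bp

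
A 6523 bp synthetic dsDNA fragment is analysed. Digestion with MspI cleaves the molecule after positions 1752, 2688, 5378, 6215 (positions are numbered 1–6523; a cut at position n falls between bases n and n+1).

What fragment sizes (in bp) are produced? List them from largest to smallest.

Linear molecule, 4 cuts → 5 fragments:
  1752 − 0 = 1752 bp
  2688 − 1752 = 936 bp
  5378 − 2688 = 2690 bp
  6215 − 5378 = 837 bp
  6523 − 6215 = 308 bp
Sorted largest to smallest: 2690, 1752, 936, 837, 308 bp.

2690, 1752, 936, 837, 308 bp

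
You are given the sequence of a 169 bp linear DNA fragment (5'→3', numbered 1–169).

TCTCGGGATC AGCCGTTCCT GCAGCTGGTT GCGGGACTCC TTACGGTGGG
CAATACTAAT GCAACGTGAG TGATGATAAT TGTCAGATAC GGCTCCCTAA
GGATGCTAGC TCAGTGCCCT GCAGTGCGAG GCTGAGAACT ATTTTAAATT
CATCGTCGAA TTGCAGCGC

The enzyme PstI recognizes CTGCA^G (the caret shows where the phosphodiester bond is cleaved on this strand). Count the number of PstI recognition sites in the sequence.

2

CTGCAG occurs starting at positions 19, 119.
PstI cuts at 2 sites.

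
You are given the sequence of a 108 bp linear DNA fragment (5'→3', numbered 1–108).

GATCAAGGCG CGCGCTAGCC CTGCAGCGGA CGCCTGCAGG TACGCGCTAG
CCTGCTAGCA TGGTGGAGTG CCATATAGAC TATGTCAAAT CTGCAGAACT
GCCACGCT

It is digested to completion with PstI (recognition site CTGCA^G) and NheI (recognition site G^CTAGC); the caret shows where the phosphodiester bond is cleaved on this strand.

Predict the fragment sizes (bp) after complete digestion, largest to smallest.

41, 14, 13, 13, 11, 8, 8 bp

PstI sites (CTGCAG) start at positions 21, 34, 91.
PstI cuts after base 5 of each site (before the last base), so after positions 25, 38, 95.
NheI sites (GCTAGC) start at positions 14, 46, 54.
NheI cuts after the first base of each site, so after positions 14, 46, 54.
Combined cut positions: 14, 25, 38, 46, 54, 95.
Linear molecule, 6 cuts → 7 fragments:
  1–14 → 14 bp
  15–25 → 11 bp
  26–38 → 13 bp
  39–46 → 8 bp
  47–54 → 8 bp
  55–95 → 41 bp
  96–108 → 13 bp
Sorted largest to smallest: 41, 14, 13, 13, 11, 8, 8 bp.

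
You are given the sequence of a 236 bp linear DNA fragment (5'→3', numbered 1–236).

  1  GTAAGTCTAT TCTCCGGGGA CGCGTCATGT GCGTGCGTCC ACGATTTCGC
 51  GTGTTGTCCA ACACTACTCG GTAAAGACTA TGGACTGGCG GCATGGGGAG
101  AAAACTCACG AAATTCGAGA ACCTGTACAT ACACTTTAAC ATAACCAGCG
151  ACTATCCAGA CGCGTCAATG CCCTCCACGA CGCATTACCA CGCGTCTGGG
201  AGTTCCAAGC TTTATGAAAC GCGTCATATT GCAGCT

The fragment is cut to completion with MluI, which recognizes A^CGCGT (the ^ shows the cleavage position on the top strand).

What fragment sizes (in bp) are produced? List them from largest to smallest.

140, 30, 29, 20, 17 bp

MluI sites (ACGCGT) start at positions 20, 160, 190, 219.
MluI cuts after the first base of each site, so after positions 20, 160, 190, 219.
Linear molecule, 4 cuts → 5 fragments:
  1–20 → 20 bp
  21–160 → 140 bp
  161–190 → 30 bp
  191–219 → 29 bp
  220–236 → 17 bp
Sorted largest to smallest: 140, 30, 29, 20, 17 bp.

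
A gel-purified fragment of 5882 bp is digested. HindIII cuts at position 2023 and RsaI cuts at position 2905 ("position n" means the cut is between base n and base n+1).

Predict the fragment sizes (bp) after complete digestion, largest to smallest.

Combined cut positions (sorted): 2023, 2905.
Linear molecule, 2 cuts → 3 fragments:
  2023 − 0 = 2023 bp
  2905 − 2023 = 882 bp
  5882 − 2905 = 2977 bp
Sorted largest to smallest: 2977, 2023, 882 bp.

2977, 2023, 882 bp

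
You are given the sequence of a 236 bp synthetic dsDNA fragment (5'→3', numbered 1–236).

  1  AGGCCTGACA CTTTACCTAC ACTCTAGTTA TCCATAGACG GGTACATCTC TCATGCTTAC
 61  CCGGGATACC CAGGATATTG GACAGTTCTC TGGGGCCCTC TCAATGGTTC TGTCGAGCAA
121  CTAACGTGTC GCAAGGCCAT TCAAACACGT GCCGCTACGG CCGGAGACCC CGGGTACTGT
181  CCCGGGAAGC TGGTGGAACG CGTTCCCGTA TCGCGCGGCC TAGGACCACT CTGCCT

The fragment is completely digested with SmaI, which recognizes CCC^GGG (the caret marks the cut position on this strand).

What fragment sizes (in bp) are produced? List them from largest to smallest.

SmaI sites (CCCGGG) start at positions 60, 169, 181.
SmaI cuts after base 3 of each site, so after positions 62, 171, 183.
Linear molecule, 3 cuts → 4 fragments:
  1–62 → 62 bp
  63–171 → 109 bp
  172–183 → 12 bp
  184–236 → 53 bp
Sorted largest to smallest: 109, 62, 53, 12 bp.

109, 62, 53, 12 bp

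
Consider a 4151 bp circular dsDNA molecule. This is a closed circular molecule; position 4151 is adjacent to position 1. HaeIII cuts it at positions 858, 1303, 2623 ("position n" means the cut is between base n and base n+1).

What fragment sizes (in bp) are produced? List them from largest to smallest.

Circular molecule, 3 cuts → 3 fragments:
  1303 − 858 = 445 bp
  2623 − 1303 = 1320 bp
  wrap: 4151 − 2623 + 858 = 2386 bp
Sorted largest to smallest: 2386, 1320, 445 bp.

2386, 1320, 445 bp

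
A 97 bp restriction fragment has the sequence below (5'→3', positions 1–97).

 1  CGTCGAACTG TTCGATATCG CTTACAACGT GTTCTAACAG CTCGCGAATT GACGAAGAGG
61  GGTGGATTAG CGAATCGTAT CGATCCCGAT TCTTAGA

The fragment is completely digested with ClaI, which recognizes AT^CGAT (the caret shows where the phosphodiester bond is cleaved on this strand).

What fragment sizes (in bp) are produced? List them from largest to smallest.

The ClaI site (ATCGAT) starts at position 79.
ClaI cuts after base 2 of each site, so after position 80.
Linear molecule, 1 cut → 2 fragments:
  1–80 → 80 bp
  81–97 → 17 bp
Sorted largest to smallest: 80, 17 bp.

80, 17 bp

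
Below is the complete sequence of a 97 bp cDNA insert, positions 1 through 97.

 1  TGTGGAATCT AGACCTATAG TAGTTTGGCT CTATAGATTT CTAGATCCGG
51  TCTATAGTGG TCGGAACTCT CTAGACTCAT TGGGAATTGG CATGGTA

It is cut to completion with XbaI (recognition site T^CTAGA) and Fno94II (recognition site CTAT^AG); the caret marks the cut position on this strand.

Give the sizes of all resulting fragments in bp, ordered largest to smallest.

27, 16, 15, 15, 10, 8, 6 bp

XbaI sites (TCTAGA) start at positions 8, 40, 70.
XbaI cuts after the first base of each site, so after positions 8, 40, 70.
Fno94II sites (CTATAG) start at positions 15, 31, 52.
Fno94II cuts after base 4 of each site, so after positions 18, 34, 55.
Combined cut positions: 8, 18, 34, 40, 55, 70.
Linear molecule, 6 cuts → 7 fragments:
  1–8 → 8 bp
  9–18 → 10 bp
  19–34 → 16 bp
  35–40 → 6 bp
  41–55 → 15 bp
  56–70 → 15 bp
  71–97 → 27 bp
Sorted largest to smallest: 27, 16, 15, 15, 10, 8, 6 bp.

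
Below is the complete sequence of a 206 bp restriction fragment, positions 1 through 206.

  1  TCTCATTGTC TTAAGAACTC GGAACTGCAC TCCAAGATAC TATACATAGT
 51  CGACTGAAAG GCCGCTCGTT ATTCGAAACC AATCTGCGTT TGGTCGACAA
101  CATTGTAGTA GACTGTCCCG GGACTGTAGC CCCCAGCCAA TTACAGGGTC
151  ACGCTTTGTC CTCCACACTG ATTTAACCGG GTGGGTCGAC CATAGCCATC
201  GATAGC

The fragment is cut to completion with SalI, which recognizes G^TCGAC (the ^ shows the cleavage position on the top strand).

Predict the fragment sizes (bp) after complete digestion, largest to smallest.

92, 49, 44, 21 bp

SalI sites (GTCGAC) start at positions 49, 93, 185.
SalI cuts after the first base of each site, so after positions 49, 93, 185.
Linear molecule, 3 cuts → 4 fragments:
  1–49 → 49 bp
  50–93 → 44 bp
  94–185 → 92 bp
  186–206 → 21 bp
Sorted largest to smallest: 92, 49, 44, 21 bp.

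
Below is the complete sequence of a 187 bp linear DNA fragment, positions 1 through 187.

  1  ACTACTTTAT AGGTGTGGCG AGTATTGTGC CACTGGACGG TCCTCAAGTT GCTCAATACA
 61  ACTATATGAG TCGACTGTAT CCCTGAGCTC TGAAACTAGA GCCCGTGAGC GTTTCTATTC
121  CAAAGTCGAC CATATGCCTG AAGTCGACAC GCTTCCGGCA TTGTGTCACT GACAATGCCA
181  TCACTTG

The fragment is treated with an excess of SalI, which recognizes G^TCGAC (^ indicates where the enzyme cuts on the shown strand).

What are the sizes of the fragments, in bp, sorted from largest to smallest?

70, 55, 44, 18 bp

SalI sites (GTCGAC) start at positions 70, 125, 143.
SalI cuts after the first base of each site, so after positions 70, 125, 143.
Linear molecule, 3 cuts → 4 fragments:
  1–70 → 70 bp
  71–125 → 55 bp
  126–143 → 18 bp
  144–187 → 44 bp
Sorted largest to smallest: 70, 55, 44, 18 bp.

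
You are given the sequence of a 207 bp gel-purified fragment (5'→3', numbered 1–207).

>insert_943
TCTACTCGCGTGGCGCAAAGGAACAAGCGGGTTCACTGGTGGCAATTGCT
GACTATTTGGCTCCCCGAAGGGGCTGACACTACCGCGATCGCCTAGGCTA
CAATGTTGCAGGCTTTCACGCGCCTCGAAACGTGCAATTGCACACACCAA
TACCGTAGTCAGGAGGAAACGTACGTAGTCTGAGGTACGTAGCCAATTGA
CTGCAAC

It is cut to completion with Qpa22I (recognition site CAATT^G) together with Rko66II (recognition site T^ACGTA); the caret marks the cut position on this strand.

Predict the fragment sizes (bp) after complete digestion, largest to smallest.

Qpa22I sites (CAATTG) start at positions 43, 135, 194.
Qpa22I cuts after base 5 of each site (before the last base), so after positions 47, 139, 198.
Rko66II sites (TACGTA) start at positions 172, 186.
Rko66II cuts after the first base of each site, so after positions 172, 186.
Combined cut positions: 47, 139, 172, 186, 198.
Linear molecule, 5 cuts → 6 fragments:
  1–47 → 47 bp
  48–139 → 92 bp
  140–172 → 33 bp
  173–186 → 14 bp
  187–198 → 12 bp
  199–207 → 9 bp
Sorted largest to smallest: 92, 47, 33, 14, 12, 9 bp.

92, 47, 33, 14, 12, 9 bp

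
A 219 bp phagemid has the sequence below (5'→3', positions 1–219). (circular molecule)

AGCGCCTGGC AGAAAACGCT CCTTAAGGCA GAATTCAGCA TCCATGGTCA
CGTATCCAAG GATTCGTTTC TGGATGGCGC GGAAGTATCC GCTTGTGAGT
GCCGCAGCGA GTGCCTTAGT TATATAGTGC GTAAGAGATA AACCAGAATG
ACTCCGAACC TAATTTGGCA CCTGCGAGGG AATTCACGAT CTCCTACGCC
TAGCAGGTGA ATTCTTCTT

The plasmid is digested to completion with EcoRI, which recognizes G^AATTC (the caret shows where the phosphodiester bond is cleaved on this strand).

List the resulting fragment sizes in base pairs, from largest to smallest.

149, 41, 29 bp

EcoRI sites (GAATTC) start at positions 31, 180, 209.
EcoRI cuts after the first base of each site, so after positions 31, 180, 209.
Circular molecule, 3 cuts → 3 fragments:
  32–180 → 149 bp
  181–209 → 29 bp
  210–219 then 1–31 → 10 + 31 = 41 bp
Sorted largest to smallest: 149, 41, 29 bp.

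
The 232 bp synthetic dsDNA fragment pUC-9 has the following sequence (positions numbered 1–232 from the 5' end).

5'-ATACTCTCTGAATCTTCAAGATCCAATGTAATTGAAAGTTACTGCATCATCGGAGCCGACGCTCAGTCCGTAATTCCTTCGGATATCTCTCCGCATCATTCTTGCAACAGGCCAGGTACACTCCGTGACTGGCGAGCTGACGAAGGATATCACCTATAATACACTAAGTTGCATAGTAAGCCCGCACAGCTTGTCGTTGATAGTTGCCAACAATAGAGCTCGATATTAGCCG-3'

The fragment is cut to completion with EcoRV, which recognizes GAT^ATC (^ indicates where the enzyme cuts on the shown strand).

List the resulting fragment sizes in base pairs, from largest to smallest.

EcoRV sites (GATATC) start at positions 82, 146.
EcoRV cuts after base 3 of each site, so after positions 84, 148.
Linear molecule, 2 cuts → 3 fragments:
  1–84 → 84 bp
  85–148 → 64 bp
  149–232 → 84 bp
Sorted largest to smallest: 84, 84, 64 bp.

84, 84, 64 bp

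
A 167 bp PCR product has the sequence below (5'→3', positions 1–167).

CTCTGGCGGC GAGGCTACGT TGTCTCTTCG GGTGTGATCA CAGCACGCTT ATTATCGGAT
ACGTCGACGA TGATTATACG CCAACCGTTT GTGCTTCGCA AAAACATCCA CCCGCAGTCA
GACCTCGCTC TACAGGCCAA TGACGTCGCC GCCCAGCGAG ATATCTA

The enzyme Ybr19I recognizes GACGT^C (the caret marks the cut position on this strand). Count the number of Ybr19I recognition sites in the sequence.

1

GACGTC occurs starting at position 142.
Ybr19I cuts at 1 site.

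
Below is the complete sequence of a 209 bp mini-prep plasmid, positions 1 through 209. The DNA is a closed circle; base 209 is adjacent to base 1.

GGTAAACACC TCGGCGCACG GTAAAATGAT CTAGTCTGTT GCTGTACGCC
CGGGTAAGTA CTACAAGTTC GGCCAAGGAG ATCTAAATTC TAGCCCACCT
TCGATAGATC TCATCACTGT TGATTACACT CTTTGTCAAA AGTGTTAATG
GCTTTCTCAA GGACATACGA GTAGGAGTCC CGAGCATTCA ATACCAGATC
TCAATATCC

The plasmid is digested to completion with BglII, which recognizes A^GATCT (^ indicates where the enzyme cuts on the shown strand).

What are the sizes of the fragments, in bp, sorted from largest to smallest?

BglII sites (AGATCT) start at positions 79, 106, 196.
BglII cuts after the first base of each site, so after positions 79, 106, 196.
Circular molecule, 3 cuts → 3 fragments:
  80–106 → 27 bp
  107–196 → 90 bp
  197–209 then 1–79 → 13 + 79 = 92 bp
Sorted largest to smallest: 92, 90, 27 bp.

92, 90, 27 bp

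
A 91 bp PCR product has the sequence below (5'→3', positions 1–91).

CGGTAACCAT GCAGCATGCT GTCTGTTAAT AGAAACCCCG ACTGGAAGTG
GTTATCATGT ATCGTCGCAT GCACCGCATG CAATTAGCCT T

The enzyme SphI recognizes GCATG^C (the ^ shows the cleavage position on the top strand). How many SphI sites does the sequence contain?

3

GCATGC occurs starting at positions 14, 67, 76.
SphI cuts at 3 sites.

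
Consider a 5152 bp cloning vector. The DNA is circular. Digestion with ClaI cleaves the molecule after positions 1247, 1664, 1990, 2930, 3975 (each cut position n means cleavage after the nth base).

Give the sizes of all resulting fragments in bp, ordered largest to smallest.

Circular molecule, 5 cuts → 5 fragments:
  1664 − 1247 = 417 bp
  1990 − 1664 = 326 bp
  2930 − 1990 = 940 bp
  3975 − 2930 = 1045 bp
  wrap: 5152 − 3975 + 1247 = 2424 bp
Sorted largest to smallest: 2424, 1045, 940, 417, 326 bp.

2424, 1045, 940, 417, 326 bp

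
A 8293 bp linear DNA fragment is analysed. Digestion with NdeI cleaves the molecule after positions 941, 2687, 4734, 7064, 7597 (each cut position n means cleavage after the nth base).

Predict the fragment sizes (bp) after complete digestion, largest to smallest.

2330, 2047, 1746, 941, 696, 533 bp

Linear molecule, 5 cuts → 6 fragments:
  941 − 0 = 941 bp
  2687 − 941 = 1746 bp
  4734 − 2687 = 2047 bp
  7064 − 4734 = 2330 bp
  7597 − 7064 = 533 bp
  8293 − 7597 = 696 bp
Sorted largest to smallest: 2330, 2047, 1746, 941, 696, 533 bp.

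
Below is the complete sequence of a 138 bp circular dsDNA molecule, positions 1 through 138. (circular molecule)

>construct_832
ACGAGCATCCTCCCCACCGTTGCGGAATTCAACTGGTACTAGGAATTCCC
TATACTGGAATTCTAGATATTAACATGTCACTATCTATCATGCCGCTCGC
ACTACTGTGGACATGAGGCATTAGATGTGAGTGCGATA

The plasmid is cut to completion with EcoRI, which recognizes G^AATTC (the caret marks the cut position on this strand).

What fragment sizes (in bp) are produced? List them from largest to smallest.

105, 18, 15 bp

EcoRI sites (GAATTC) start at positions 25, 43, 58.
EcoRI cuts after the first base of each site, so after positions 25, 43, 58.
Circular molecule, 3 cuts → 3 fragments:
  26–43 → 18 bp
  44–58 → 15 bp
  59–138 then 1–25 → 80 + 25 = 105 bp
Sorted largest to smallest: 105, 18, 15 bp.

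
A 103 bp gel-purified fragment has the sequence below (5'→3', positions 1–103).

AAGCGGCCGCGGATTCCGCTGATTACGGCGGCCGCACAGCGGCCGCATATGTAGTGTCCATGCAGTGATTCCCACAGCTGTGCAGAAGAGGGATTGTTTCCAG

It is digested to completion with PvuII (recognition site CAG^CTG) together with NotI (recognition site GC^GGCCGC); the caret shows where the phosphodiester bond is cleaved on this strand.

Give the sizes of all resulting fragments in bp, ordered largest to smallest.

37, 26, 25, 11, 4 bp

The PvuII site (CAGCTG) starts at position 75.
PvuII cuts after base 3 of each site, so after position 77.
NotI sites (GCGGCCGC) start at positions 3, 28, 39.
NotI cuts after base 2 of each site, so after positions 4, 29, 40.
Combined cut positions: 4, 29, 40, 77.
Linear molecule, 4 cuts → 5 fragments:
  1–4 → 4 bp
  5–29 → 25 bp
  30–40 → 11 bp
  41–77 → 37 bp
  78–103 → 26 bp
Sorted largest to smallest: 37, 26, 25, 11, 4 bp.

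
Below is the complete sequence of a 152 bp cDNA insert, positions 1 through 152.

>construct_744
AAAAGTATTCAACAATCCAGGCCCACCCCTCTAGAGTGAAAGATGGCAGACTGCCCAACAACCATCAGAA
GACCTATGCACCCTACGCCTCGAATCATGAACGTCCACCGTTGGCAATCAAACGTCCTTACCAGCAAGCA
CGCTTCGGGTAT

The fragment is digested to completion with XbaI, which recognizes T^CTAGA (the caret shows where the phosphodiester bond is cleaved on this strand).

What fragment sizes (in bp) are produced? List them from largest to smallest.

122, 30 bp

The XbaI site (TCTAGA) starts at position 30.
XbaI cuts after the first base of each site, so after position 30.
Linear molecule, 1 cut → 2 fragments:
  1–30 → 30 bp
  31–152 → 122 bp
Sorted largest to smallest: 122, 30 bp.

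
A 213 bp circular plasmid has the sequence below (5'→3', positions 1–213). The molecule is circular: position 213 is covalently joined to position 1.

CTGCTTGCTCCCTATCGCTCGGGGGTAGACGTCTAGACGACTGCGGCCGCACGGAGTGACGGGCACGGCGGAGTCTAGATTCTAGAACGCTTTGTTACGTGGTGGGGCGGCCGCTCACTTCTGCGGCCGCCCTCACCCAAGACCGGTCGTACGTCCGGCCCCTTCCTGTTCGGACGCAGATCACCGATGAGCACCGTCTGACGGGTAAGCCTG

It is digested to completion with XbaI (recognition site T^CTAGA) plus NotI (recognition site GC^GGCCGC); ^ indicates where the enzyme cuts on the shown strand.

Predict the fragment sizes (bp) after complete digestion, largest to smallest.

XbaI sites (TCTAGA) start at positions 32, 74, 81.
XbaI cuts after the first base of each site, so after positions 32, 74, 81.
NotI sites (GCGGCCGC) start at positions 43, 107, 123.
NotI cuts after base 2 of each site, so after positions 44, 108, 124.
Combined cut positions: 32, 44, 74, 81, 108, 124.
Circular molecule, 6 cuts → 6 fragments:
  33–44 → 12 bp
  45–74 → 30 bp
  75–81 → 7 bp
  82–108 → 27 bp
  109–124 → 16 bp
  125–213 then 1–32 → 89 + 32 = 121 bp
Sorted largest to smallest: 121, 30, 27, 16, 12, 7 bp.

121, 30, 27, 16, 12, 7 bp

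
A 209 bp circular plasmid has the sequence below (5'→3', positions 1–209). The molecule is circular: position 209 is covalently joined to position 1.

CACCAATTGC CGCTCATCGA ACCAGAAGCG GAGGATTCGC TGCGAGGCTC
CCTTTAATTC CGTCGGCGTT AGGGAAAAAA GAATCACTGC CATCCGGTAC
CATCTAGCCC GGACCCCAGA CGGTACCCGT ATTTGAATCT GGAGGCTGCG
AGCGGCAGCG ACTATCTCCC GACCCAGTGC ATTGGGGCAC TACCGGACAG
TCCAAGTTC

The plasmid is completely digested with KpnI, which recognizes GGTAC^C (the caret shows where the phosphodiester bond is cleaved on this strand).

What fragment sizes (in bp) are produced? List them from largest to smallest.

183, 26 bp

KpnI sites (GGTACC) start at positions 96, 122.
KpnI cuts after base 5 of each site (before the last base), so after positions 100, 126.
Circular molecule, 2 cuts → 2 fragments:
  101–126 → 26 bp
  127–209 then 1–100 → 83 + 100 = 183 bp
Sorted largest to smallest: 183, 26 bp.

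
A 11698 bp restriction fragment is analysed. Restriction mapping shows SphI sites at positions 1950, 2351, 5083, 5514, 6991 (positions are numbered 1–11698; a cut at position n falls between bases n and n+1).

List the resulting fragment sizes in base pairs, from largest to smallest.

Linear molecule, 5 cuts → 6 fragments:
  1950 − 0 = 1950 bp
  2351 − 1950 = 401 bp
  5083 − 2351 = 2732 bp
  5514 − 5083 = 431 bp
  6991 − 5514 = 1477 bp
  11698 − 6991 = 4707 bp
Sorted largest to smallest: 4707, 2732, 1950, 1477, 431, 401 bp.

4707, 2732, 1950, 1477, 431, 401 bp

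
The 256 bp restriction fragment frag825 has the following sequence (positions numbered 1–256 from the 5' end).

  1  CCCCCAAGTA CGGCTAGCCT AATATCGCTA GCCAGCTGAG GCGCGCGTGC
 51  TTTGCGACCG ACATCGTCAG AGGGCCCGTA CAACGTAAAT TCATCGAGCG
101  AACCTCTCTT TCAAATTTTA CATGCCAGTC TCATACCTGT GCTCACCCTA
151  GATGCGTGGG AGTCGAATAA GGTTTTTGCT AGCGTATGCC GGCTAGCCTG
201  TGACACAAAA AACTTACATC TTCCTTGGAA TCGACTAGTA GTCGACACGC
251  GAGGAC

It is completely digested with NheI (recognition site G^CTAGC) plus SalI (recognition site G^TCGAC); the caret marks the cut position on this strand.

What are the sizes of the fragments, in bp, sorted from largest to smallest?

151, 49, 15, 14, 14, 13 bp

NheI sites (GCTAGC) start at positions 13, 27, 178, 192.
NheI cuts after the first base of each site, so after positions 13, 27, 178, 192.
The SalI site (GTCGAC) starts at position 241.
SalI cuts after the first base of each site, so after position 241.
Combined cut positions: 13, 27, 178, 192, 241.
Linear molecule, 5 cuts → 6 fragments:
  1–13 → 13 bp
  14–27 → 14 bp
  28–178 → 151 bp
  179–192 → 14 bp
  193–241 → 49 bp
  242–256 → 15 bp
Sorted largest to smallest: 151, 49, 15, 14, 14, 13 bp.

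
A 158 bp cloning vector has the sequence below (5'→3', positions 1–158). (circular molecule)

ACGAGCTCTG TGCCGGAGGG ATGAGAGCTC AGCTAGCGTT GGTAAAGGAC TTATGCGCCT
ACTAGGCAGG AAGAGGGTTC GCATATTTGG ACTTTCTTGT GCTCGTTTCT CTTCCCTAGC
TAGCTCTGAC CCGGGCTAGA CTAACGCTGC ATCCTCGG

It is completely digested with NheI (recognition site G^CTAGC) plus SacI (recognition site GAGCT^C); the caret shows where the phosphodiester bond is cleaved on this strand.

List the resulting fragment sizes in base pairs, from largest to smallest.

NheI sites (GCTAGC) start at positions 32, 119.
NheI cuts after the first base of each site, so after positions 32, 119.
SacI sites (GAGCTC) start at positions 3, 25.
SacI cuts after base 5 of each site (before the last base), so after positions 7, 29.
Combined cut positions: 7, 29, 32, 119.
Circular molecule, 4 cuts → 4 fragments:
  8–29 → 22 bp
  30–32 → 3 bp
  33–119 → 87 bp
  120–158 then 1–7 → 39 + 7 = 46 bp
Sorted largest to smallest: 87, 46, 22, 3 bp.

87, 46, 22, 3 bp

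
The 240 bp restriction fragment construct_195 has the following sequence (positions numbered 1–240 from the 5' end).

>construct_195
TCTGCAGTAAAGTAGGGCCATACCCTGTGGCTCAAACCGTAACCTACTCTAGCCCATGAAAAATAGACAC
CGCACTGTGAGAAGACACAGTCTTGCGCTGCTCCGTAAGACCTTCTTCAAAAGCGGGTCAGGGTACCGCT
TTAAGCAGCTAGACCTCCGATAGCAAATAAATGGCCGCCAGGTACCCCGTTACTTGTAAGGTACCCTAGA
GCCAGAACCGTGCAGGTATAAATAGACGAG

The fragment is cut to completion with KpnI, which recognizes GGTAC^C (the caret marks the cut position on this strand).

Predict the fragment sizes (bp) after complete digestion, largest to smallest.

KpnI sites (GGTACC) start at positions 132, 181, 200.
KpnI cuts after base 5 of each site (before the last base), so after positions 136, 185, 204.
Linear molecule, 3 cuts → 4 fragments:
  1–136 → 136 bp
  137–185 → 49 bp
  186–204 → 19 bp
  205–240 → 36 bp
Sorted largest to smallest: 136, 49, 36, 19 bp.

136, 49, 36, 19 bp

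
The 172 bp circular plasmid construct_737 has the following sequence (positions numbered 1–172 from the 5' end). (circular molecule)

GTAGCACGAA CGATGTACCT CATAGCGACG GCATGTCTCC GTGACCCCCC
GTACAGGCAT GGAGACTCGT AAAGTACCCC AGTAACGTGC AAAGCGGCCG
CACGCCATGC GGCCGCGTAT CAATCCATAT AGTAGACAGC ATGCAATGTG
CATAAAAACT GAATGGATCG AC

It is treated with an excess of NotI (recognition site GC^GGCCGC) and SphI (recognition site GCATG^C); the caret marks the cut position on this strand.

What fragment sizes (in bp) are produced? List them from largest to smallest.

NotI sites (GCGGCCGC) start at positions 94, 109.
NotI cuts after base 2 of each site, so after positions 95, 110.
The SphI site (GCATGC) starts at position 139.
SphI cuts after base 5 of each site (before the last base), so after position 143.
Combined cut positions: 95, 110, 143.
Circular molecule, 3 cuts → 3 fragments:
  96–110 → 15 bp
  111–143 → 33 bp
  144–172 then 1–95 → 29 + 95 = 124 bp
Sorted largest to smallest: 124, 33, 15 bp.

124, 33, 15 bp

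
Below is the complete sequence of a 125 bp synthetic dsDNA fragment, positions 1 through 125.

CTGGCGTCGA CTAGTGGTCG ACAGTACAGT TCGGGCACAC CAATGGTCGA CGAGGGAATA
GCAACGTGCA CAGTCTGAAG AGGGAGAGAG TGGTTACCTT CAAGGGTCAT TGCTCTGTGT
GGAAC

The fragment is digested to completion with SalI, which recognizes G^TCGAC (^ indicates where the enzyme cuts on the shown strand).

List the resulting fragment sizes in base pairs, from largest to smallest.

SalI sites (GTCGAC) start at positions 6, 17, 46.
SalI cuts after the first base of each site, so after positions 6, 17, 46.
Linear molecule, 3 cuts → 4 fragments:
  1–6 → 6 bp
  7–17 → 11 bp
  18–46 → 29 bp
  47–125 → 79 bp
Sorted largest to smallest: 79, 29, 11, 6 bp.

79, 29, 11, 6 bp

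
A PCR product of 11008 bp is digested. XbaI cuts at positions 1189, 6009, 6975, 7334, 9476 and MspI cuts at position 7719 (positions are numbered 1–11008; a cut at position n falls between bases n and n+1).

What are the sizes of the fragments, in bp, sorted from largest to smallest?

4820, 1757, 1532, 1189, 966, 385, 359 bp

Combined cut positions (sorted): 1189, 6009, 6975, 7334, 7719, 9476.
Linear molecule, 6 cuts → 7 fragments:
  1189 − 0 = 1189 bp
  6009 − 1189 = 4820 bp
  6975 − 6009 = 966 bp
  7334 − 6975 = 359 bp
  7719 − 7334 = 385 bp
  9476 − 7719 = 1757 bp
  11008 − 9476 = 1532 bp
Sorted largest to smallest: 4820, 1757, 1532, 1189, 966, 385, 359 bp.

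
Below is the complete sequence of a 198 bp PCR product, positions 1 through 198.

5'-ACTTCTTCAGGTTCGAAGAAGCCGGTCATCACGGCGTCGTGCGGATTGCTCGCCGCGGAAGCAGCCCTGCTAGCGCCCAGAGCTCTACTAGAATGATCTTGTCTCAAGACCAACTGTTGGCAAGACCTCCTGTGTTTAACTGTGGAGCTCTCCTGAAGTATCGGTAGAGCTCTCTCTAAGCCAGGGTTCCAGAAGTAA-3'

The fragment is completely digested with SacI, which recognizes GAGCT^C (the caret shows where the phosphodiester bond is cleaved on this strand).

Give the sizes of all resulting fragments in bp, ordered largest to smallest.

84, 65, 27, 22 bp

SacI sites (GAGCTC) start at positions 80, 145, 167.
SacI cuts after base 5 of each site (before the last base), so after positions 84, 149, 171.
Linear molecule, 3 cuts → 4 fragments:
  1–84 → 84 bp
  85–149 → 65 bp
  150–171 → 22 bp
  172–198 → 27 bp
Sorted largest to smallest: 84, 65, 27, 22 bp.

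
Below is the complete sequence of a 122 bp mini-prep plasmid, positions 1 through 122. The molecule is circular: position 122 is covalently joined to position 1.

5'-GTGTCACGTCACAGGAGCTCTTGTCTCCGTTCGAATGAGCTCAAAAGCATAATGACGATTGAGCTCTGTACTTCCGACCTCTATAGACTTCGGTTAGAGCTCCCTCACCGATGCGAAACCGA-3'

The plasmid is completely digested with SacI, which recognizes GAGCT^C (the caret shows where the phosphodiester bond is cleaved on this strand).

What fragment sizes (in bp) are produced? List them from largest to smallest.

SacI sites (GAGCTC) start at positions 15, 37, 61, 97.
SacI cuts after base 5 of each site (before the last base), so after positions 19, 41, 65, 101.
Circular molecule, 4 cuts → 4 fragments:
  20–41 → 22 bp
  42–65 → 24 bp
  66–101 → 36 bp
  102–122 then 1–19 → 21 + 19 = 40 bp
Sorted largest to smallest: 40, 36, 24, 22 bp.

40, 36, 24, 22 bp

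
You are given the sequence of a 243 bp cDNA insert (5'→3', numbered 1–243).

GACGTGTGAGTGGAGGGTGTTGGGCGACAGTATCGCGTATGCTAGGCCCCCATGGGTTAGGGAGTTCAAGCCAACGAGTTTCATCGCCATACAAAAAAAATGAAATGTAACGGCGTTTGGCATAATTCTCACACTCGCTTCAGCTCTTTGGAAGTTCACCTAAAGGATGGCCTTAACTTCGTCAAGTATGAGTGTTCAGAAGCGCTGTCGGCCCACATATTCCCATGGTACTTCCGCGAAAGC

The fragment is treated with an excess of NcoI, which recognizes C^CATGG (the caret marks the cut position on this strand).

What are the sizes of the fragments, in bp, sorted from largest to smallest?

NcoI sites (CCATGG) start at positions 50, 223.
NcoI cuts after the first base of each site, so after positions 50, 223.
Linear molecule, 2 cuts → 3 fragments:
  1–50 → 50 bp
  51–223 → 173 bp
  224–243 → 20 bp
Sorted largest to smallest: 173, 50, 20 bp.

173, 50, 20 bp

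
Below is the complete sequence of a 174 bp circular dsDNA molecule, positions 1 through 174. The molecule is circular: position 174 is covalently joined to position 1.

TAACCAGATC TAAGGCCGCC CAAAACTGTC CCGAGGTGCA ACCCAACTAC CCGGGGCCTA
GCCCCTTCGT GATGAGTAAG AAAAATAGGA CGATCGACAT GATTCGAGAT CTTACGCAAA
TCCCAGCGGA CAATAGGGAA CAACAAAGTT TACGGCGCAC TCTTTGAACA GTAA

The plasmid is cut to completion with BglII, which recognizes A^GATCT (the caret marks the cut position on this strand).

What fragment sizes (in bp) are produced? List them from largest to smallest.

BglII sites (AGATCT) start at positions 6, 107.
BglII cuts after the first base of each site, so after positions 6, 107.
Circular molecule, 2 cuts → 2 fragments:
  7–107 → 101 bp
  108–174 then 1–6 → 67 + 6 = 73 bp
Sorted largest to smallest: 101, 73 bp.

101, 73 bp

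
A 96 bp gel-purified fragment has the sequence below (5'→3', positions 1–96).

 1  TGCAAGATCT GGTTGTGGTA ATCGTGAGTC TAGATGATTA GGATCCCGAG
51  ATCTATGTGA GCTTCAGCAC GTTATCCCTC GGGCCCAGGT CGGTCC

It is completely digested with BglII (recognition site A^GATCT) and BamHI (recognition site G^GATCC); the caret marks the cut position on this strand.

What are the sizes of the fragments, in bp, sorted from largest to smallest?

BglII sites (AGATCT) start at positions 5, 49.
BglII cuts after the first base of each site, so after positions 5, 49.
The BamHI site (GGATCC) starts at position 41.
BamHI cuts after the first base of each site, so after position 41.
Combined cut positions: 5, 41, 49.
Linear molecule, 3 cuts → 4 fragments:
  1–5 → 5 bp
  6–41 → 36 bp
  42–49 → 8 bp
  50–96 → 47 bp
Sorted largest to smallest: 47, 36, 8, 5 bp.

47, 36, 8, 5 bp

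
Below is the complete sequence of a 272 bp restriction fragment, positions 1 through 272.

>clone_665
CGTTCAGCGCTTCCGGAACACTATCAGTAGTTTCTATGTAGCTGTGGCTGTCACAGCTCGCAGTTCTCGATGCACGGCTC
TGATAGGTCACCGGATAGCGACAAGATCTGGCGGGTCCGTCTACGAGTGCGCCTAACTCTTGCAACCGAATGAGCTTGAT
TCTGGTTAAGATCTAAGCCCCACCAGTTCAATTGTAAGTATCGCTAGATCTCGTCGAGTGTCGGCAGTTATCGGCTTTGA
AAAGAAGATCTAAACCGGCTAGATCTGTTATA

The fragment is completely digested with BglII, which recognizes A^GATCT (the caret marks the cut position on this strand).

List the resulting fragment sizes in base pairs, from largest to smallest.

104, 65, 40, 37, 15, 11 bp

BglII sites (AGATCT) start at positions 104, 169, 206, 246, 261.
BglII cuts after the first base of each site, so after positions 104, 169, 206, 246, 261.
Linear molecule, 5 cuts → 6 fragments:
  1–104 → 104 bp
  105–169 → 65 bp
  170–206 → 37 bp
  207–246 → 40 bp
  247–261 → 15 bp
  262–272 → 11 bp
Sorted largest to smallest: 104, 65, 40, 37, 15, 11 bp.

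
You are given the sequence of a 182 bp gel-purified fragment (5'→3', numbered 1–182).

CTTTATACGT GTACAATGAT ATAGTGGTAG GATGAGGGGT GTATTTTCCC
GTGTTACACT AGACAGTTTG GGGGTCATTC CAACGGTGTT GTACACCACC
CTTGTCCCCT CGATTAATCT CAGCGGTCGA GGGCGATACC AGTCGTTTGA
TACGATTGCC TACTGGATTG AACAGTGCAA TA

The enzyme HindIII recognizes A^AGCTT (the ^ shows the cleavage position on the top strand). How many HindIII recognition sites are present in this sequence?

No occurrence of AAGCTT is present in the sequence.
HindIII does not cut: 0 sites.

0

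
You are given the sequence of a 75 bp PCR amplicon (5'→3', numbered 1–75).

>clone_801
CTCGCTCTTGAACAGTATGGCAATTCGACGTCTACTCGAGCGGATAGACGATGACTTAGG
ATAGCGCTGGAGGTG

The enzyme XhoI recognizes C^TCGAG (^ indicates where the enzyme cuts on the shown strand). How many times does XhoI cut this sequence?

1

CTCGAG occurs starting at position 35.
XhoI cuts at 1 site.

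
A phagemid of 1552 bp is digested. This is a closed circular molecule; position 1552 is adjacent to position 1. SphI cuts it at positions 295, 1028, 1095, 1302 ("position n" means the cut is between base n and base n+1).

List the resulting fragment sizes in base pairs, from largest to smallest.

733, 545, 207, 67 bp

Circular molecule, 4 cuts → 4 fragments:
  1028 − 295 = 733 bp
  1095 − 1028 = 67 bp
  1302 − 1095 = 207 bp
  wrap: 1552 − 1302 + 295 = 545 bp
Sorted largest to smallest: 733, 545, 207, 67 bp.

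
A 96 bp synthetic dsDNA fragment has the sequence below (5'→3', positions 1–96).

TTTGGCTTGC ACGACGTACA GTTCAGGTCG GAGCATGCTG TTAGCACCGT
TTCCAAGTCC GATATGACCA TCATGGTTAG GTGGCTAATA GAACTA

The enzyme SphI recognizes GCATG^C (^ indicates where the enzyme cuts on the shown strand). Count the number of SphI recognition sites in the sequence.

1

GCATGC occurs starting at position 33.
SphI cuts at 1 site.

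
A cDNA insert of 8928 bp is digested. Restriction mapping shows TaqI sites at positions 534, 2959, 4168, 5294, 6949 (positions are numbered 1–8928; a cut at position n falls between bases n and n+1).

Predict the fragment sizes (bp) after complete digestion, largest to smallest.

Linear molecule, 5 cuts → 6 fragments:
  534 − 0 = 534 bp
  2959 − 534 = 2425 bp
  4168 − 2959 = 1209 bp
  5294 − 4168 = 1126 bp
  6949 − 5294 = 1655 bp
  8928 − 6949 = 1979 bp
Sorted largest to smallest: 2425, 1979, 1655, 1209, 1126, 534 bp.

2425, 1979, 1655, 1209, 1126, 534 bp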